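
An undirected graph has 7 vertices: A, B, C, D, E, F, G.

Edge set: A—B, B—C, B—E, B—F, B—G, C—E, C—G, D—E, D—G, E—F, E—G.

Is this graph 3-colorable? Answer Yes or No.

No

B, C, E, G are mutually adjacent (a clique of size 4), so at least 4 colors are needed.
So 3 colors are not enough.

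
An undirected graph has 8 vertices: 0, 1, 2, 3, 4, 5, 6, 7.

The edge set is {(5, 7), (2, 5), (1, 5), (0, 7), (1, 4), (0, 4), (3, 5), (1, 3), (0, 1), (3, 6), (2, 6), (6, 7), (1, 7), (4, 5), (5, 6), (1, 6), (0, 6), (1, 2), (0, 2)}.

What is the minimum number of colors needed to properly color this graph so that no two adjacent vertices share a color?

4

0, 1, 2, 6 form a clique, so at least 4 colors are needed.
4 colors suffice: color a → {1}; color b → {4, 6}; color c → {0, 5}; color d → {2, 3, 7}. No two adjacent vertices share a color.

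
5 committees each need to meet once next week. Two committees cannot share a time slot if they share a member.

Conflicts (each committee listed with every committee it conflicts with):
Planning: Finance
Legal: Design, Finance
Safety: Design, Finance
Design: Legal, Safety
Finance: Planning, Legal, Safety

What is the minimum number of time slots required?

2

Legal and Design conflict, so at least 2 time slots are needed.
2 time slots suffice: time slot 1 → {Design, Finance}; time slot 2 → {Planning, Legal, Safety}. No two conflicting committees share a time slot.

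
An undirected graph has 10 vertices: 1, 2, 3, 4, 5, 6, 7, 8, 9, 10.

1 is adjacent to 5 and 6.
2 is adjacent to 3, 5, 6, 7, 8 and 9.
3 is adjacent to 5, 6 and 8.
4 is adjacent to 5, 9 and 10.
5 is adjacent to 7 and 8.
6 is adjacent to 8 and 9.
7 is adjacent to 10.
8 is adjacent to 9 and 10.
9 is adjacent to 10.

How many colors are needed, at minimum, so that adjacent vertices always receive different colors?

2, 3, 5, 8 are pairwise adjacent (a clique of size 4), so at least 4 colors are needed.
One proper 4-coloring: 1=blue, 2=blue, 3=yellow, 4=blue, 5=red, 6=red, 7=green, 8=green, 9=yellow, 10=red. No two adjacent vertices share a color.

4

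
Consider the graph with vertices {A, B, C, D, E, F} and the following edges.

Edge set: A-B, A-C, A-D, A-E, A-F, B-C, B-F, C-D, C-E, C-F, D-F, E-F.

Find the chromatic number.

4

A, C, D, F are mutually adjacent (a clique of size 4), so at least 4 colors are needed.
4 colors suffice: color 1 → {F}; color 2 → {A}; color 3 → {C}; color 4 → {B, D, E}. Every edge joins two different colors.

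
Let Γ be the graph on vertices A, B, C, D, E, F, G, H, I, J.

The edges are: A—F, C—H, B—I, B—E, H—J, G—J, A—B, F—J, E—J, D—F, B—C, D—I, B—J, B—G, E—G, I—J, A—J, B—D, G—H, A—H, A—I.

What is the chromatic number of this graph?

A, B, I, J are mutually adjacent (a clique of size 4), so at least 4 colors are needed.
4 colors suffice: color red → {B, F, H}; color blue → {C, D, J}; color green → {A, G}; color yellow → {E, I}. Every edge joins two different colors.

4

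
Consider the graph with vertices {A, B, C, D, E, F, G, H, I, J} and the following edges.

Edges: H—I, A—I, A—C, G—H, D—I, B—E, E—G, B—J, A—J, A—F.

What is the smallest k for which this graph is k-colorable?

The cycle G-H-I-A-J-B-E-G has odd length 7, so it cannot be 2-colored; at least 3 colors are needed.
A valid assignment using 3 colors: A=red, B=red, C=blue, D=red, E=blue, F=blue, G=red, H=green, I=blue, J=blue. Each edge has distinct colors on its endpoints.

3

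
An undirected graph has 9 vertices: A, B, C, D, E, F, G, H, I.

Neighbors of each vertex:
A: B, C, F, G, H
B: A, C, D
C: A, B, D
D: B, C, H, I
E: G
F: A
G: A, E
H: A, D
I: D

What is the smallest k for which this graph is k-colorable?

3

A, B, C are pairwise adjacent, so at least 3 colors are needed.
3 colors suffice: color 1 → {A, D, E}; color 2 → {B, F, G, H, I}; color 3 → {C}. Each edge has distinct colors on its endpoints.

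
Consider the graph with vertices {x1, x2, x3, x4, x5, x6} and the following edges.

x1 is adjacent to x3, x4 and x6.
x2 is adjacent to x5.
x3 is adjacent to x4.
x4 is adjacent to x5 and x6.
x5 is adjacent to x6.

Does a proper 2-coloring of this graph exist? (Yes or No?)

x1, x4, x6 form a triangle, so at least 3 colors are needed.
So 2 colors are not enough.

No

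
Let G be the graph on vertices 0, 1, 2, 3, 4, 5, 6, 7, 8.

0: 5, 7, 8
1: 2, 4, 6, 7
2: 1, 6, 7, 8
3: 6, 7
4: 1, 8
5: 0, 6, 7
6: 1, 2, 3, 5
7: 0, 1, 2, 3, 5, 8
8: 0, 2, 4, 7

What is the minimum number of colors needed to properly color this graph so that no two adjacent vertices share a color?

3

1, 2, 6 are pairwise adjacent, so at least 3 colors are needed.
3 colors suffice: 0=green, 1=blue, 2=green, 3=blue, 4=red, 5=blue, 6=red, 7=red, 8=blue. Every edge joins two different colors.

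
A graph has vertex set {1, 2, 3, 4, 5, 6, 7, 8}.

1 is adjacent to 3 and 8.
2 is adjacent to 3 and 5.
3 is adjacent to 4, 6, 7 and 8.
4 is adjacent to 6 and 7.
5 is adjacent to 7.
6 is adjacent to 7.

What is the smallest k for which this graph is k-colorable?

3, 4, 6, 7 are pairwise adjacent (a clique of size 4), so at least 4 colors are needed.
A valid assignment using 4 colors: 1=blue, 2=blue, 3=red, 4=green, 5=red, 6=yellow, 7=blue, 8=green. Each edge has distinct colors on its endpoints.

4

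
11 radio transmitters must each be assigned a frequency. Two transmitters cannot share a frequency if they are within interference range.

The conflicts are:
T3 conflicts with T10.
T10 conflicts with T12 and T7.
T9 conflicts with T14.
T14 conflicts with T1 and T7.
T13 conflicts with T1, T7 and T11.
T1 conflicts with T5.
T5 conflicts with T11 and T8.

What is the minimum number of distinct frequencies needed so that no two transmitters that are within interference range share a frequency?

2

T14 and T1 conflict, so at least 2 frequencies are needed.
A valid assignment using 2 frequencies: T3=2, T10=1, T12=2, T9=2, T14=1, T13=1, T1=2, T5=1, T7=2, T11=2, T8=2. No two conflicting transmitters share a frequency.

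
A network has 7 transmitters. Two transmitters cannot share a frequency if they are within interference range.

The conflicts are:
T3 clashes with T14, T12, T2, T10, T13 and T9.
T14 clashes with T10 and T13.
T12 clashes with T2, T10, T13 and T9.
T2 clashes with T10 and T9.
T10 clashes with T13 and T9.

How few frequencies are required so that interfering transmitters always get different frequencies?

T3, T12, T2, T10, T9 all conflict with each other, so at least 5 frequencies are needed.
A valid assignment using 5 frequencies: T3=2, T14=3, T12=3, T2=4, T10=1, T13=4, T9=5. Each listed conflict is separated.

5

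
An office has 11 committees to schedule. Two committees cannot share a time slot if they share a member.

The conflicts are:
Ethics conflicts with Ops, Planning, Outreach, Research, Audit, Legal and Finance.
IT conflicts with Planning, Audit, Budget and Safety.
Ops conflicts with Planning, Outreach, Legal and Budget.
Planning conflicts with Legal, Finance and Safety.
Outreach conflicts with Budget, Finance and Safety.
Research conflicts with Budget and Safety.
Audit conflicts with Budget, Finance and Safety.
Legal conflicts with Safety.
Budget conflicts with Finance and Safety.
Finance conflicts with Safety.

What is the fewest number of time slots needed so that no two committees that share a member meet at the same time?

Audit, Budget, Finance, Safety all conflict with each other, so at least 4 time slots are needed.
4 time slots suffice: time slot 1 → {Ethics, Safety}; time slot 2 → {Planning, Budget}; time slot 3 → {IT, Ops, Research, Finance}; time slot 4 → {Outreach, Audit, Legal}. Each listed conflict is separated.

4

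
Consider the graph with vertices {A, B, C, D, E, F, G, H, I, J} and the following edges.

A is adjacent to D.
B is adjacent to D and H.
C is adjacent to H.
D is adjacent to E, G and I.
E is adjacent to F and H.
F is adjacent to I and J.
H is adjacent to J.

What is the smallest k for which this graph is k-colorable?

D and I are adjacent, so at least 2 colors are needed.
A valid assignment using 2 colors: A=2, B=2, C=2, D=1, E=2, F=1, G=2, H=1, I=2, J=2. Each edge has distinct colors on its endpoints.

2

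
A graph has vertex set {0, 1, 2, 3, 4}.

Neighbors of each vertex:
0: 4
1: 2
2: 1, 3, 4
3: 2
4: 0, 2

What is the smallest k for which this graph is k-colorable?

2

0 and 4 are adjacent, so at least 2 colors are needed.
2 colors suffice: 0=a, 1=b, 2=a, 3=b, 4=b. Each edge has distinct colors on its endpoints.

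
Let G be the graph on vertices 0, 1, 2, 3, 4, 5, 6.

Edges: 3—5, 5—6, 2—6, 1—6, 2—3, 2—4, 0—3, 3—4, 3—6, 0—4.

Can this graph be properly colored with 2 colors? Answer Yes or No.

0, 3, 4 are pairwise adjacent, so at least 3 colors are needed.
So 2 colors are not enough.

No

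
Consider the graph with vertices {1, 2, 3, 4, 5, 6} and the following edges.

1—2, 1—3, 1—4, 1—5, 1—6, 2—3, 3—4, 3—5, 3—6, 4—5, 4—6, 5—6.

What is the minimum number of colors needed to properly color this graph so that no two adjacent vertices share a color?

1, 3, 4, 5, 6 form a clique, so at least 5 colors are needed.
5 colors suffice: 1=blue, 2=green, 3=red, 4=yellow, 5=green, 6=purple. No two adjacent vertices share a color.

5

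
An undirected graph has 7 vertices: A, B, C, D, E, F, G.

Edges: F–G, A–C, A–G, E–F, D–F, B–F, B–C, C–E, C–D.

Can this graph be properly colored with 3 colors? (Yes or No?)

Yes

The chromatic number is 3. The cycle E-C-A-G-F-E has odd length 5, so it cannot be 2-colored; at least 3 colors are needed.
One proper 3-coloring: A=2, B=2, C=1, D=2, E=2, F=1, G=3.
That is already a proper 3-coloring.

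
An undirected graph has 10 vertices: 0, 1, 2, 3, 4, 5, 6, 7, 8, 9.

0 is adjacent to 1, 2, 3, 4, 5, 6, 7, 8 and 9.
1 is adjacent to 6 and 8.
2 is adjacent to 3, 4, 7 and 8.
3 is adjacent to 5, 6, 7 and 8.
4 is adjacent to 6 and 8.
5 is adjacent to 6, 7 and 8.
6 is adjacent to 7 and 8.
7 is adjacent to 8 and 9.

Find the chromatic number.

6

0, 3, 5, 6, 7, 8 are mutually adjacent (a clique of size 6), so at least 6 colors are needed.
A valid assignment using 6 colors: 0=red, 1=yellow, 2=green, 3=purple, 4=yellow, 5=orange, 6=green, 7=yellow, 8=blue, 9=blue. No two adjacent vertices share a color.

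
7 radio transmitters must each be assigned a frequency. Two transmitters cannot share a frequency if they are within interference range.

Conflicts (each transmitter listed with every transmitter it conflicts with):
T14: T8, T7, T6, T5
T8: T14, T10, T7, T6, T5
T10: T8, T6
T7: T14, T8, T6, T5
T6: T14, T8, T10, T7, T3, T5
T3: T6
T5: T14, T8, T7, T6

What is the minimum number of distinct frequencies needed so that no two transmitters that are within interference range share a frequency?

5

T14, T8, T7, T6, T5 all conflict with each other, so at least 5 frequencies are needed.
5 frequencies suffice: T14=3, T8=2, T10=3, T7=4, T6=1, T3=2, T5=5. Every pair that conflicts lands in different frequencies.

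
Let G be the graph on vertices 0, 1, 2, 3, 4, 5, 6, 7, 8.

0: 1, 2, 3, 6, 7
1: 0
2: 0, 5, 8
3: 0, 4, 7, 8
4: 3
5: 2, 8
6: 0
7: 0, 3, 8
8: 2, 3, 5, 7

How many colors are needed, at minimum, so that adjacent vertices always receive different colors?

0, 3, 7 are pairwise adjacent, so at least 3 colors are needed.
A valid assignment using 3 colors: 0=a, 1=b, 2=b, 3=b, 4=a, 5=c, 6=b, 7=c, 8=a. No two adjacent vertices share a color.

3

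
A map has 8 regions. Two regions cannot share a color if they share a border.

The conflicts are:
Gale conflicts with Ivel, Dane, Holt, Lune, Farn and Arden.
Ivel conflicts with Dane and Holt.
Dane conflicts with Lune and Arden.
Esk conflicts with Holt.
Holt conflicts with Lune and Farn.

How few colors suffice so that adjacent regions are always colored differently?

Gale, Holt, Lune are mutually in conflict, so at least 3 colors are needed.
3 colors suffice: color 1 → {Gale, Esk}; color 2 → {Dane, Holt}; color 3 → {Ivel, Lune, Farn, Arden}. No two conflicting regions share a color.

3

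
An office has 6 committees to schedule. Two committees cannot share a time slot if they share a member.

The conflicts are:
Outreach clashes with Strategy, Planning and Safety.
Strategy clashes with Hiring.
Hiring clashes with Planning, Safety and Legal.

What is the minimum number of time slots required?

Hiring and Planning conflict, so at least 2 time slots are needed.
A valid assignment using 2 time slots: Outreach=1, Strategy=2, Hiring=1, Planning=2, Safety=2, Legal=2. No two conflicting committees share a time slot.

2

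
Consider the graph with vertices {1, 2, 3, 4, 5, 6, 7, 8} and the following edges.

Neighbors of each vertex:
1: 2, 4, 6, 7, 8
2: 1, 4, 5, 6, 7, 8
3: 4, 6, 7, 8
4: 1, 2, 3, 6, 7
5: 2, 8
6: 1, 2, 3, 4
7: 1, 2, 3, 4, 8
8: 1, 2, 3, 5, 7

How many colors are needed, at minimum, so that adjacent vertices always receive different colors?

1, 2, 4, 6 are mutually adjacent (a clique of size 4), so at least 4 colors are needed.
A valid assignment using 4 colors: 1=blue, 2=red, 3=red, 4=green, 5=blue, 6=yellow, 7=yellow, 8=green. Each edge has distinct colors on its endpoints.

4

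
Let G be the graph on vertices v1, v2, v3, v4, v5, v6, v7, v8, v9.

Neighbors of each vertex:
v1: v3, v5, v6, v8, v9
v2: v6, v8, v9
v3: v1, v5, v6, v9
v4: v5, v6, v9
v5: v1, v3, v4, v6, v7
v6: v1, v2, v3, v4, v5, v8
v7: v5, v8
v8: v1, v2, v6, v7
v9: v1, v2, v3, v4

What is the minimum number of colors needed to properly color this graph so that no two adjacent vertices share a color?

4

v1, v3, v5, v6 are pairwise adjacent (a clique of size 4), so at least 4 colors are needed.
4 colors suffice: color R → {v6, v7, v9}; color B → {v5, v8}; color G → {v1, v2, v4}; color Y → {v3}. No two adjacent vertices share a color.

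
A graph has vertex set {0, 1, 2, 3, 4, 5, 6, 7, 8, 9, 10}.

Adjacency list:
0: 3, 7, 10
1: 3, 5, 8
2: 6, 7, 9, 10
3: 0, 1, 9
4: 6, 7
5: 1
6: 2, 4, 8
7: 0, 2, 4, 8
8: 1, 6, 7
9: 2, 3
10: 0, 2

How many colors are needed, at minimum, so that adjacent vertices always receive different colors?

3

The cycle 9-2-7-0-3-9 has odd length 5, so it cannot be 2-colored; at least 3 colors are needed.
A valid assignment using 3 colors: 0=blue, 1=green, 2=blue, 3=red, 4=blue, 5=red, 6=red, 7=red, 8=blue, 9=green, 10=red. Each edge has distinct colors on its endpoints.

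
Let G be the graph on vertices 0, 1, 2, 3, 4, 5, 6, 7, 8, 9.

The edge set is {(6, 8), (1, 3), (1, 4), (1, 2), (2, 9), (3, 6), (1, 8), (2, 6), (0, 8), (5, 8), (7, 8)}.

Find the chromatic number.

0 and 8 are adjacent, so at least 2 colors are needed.
2 colors suffice: color a → {2, 3, 4, 8}; color b → {0, 1, 5, 6, 7, 9}. No two adjacent vertices share a color.

2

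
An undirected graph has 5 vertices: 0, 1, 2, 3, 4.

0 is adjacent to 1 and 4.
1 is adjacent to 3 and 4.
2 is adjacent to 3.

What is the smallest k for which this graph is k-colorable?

0, 1, 4 form a triangle, so at least 3 colors are needed.
A valid assignment using 3 colors: 0=b, 1=a, 2=a, 3=b, 4=c. Each edge has distinct colors on its endpoints.

3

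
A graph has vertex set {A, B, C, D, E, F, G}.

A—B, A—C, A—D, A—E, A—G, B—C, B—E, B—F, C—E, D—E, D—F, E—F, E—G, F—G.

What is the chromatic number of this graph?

4

A, B, C, E form a clique, so at least 4 colors are needed.
4 colors suffice: color 1 → {E}; color 2 → {A, F}; color 3 → {B, D, G}; color 4 → {C}. No two adjacent vertices share a color.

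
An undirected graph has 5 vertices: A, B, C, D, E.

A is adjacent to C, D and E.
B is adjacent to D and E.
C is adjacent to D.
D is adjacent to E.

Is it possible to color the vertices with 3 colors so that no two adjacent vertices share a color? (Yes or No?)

The chromatic number is 3. A, D, E are mutually adjacent, so at least 3 colors are needed.
A valid assignment using 3 colors: A=2, B=2, C=3, D=1, E=3.
That is already a proper 3-coloring.

Yes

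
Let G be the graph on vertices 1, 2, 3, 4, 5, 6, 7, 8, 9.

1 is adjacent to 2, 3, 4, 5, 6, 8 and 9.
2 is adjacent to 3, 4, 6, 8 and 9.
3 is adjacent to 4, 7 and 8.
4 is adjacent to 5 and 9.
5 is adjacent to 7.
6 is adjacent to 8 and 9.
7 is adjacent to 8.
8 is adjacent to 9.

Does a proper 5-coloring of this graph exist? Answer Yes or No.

The chromatic number is 5. 1, 2, 6, 8, 9 are pairwise adjacent (a clique of size 5), so at least 5 colors are needed.
5 colors suffice: color a → {1, 7}; color b → {4, 8}; color c → {2, 5}; color d → {3, 9}; color e → {6}.
That is already a proper 5-coloring.

Yes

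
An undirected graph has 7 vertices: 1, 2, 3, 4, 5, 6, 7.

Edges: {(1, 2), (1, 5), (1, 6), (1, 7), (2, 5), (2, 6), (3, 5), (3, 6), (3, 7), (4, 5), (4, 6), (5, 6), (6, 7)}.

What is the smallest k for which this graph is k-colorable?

1, 2, 5, 6 are pairwise adjacent (a clique of size 4), so at least 4 colors are needed.
4 colors suffice: 1=c, 2=d, 3=c, 4=c, 5=b, 6=a, 7=b. Each edge has distinct colors on its endpoints.

4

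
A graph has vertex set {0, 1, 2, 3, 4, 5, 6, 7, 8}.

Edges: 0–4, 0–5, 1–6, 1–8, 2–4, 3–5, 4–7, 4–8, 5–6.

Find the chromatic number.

4 and 7 are adjacent, so at least 2 colors are needed.
2 colors suffice: color red → {1, 4, 5}; color blue → {0, 2, 3, 6, 7, 8}. Each edge has distinct colors on its endpoints.

2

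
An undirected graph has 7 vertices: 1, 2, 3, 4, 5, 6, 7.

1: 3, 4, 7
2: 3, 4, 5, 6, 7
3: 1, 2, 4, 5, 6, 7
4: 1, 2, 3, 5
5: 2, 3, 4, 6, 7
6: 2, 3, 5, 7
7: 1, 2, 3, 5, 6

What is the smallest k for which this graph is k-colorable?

5

2, 3, 5, 6, 7 are mutually adjacent (a clique of size 5), so at least 5 colors are needed.
A valid assignment using 5 colors: 1=blue, 2=yellow, 3=red, 4=green, 5=blue, 6=purple, 7=green. Every edge joins two different colors.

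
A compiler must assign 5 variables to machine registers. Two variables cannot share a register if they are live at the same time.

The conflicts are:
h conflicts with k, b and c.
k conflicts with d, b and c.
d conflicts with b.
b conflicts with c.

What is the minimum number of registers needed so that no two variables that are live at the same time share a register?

h, k, b, c pairwise conflict, so at least 4 registers are needed.
4 registers suffice: h=3, k=2, d=3, b=1, c=4. No two conflicting variables share a register.

4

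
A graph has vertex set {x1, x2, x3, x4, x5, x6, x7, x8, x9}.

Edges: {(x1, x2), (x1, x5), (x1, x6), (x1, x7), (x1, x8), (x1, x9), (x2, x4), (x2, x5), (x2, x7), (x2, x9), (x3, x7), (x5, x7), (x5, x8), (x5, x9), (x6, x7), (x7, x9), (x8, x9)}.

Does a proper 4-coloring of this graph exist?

x1, x2, x5, x7, x9 are mutually adjacent (a clique of size 5), so at least 5 colors are needed.
So 4 colors are not enough.

No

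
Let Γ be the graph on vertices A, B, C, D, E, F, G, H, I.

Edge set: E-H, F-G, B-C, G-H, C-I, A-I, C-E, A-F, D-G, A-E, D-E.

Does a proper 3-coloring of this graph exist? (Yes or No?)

The chromatic number is 3. The cycle F-G-D-E-A-F has odd length 5, so it cannot be 2-colored; at least 3 colors are needed.
3 colors suffice: color 1 → {B, E, G, I}; color 2 → {A, C, D, H}; color 3 → {F}.
That is already a proper 3-coloring.

Yes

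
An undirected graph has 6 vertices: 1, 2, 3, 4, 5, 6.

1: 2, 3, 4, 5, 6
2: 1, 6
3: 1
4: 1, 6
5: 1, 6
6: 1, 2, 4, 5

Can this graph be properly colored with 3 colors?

The chromatic number is 3. 1, 2, 6 form a triangle, so at least 3 colors are needed.
3 colors suffice: color red → {1}; color blue → {3, 6}; color green → {2, 4, 5}.
That is already a proper 3-coloring.

Yes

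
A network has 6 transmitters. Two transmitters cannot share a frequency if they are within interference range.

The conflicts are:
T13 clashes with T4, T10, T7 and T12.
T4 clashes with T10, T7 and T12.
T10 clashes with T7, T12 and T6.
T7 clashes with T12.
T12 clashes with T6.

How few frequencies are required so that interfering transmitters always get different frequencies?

5

T13, T4, T10, T7, T12 all conflict with each other, so at least 5 frequencies are needed.
5 frequencies suffice: frequency 1 → {T10}; frequency 2 → {T12}; frequency 3 → {T13, T6}; frequency 4 → {T7}; frequency 5 → {T4}. No two conflicting transmitters share a frequency.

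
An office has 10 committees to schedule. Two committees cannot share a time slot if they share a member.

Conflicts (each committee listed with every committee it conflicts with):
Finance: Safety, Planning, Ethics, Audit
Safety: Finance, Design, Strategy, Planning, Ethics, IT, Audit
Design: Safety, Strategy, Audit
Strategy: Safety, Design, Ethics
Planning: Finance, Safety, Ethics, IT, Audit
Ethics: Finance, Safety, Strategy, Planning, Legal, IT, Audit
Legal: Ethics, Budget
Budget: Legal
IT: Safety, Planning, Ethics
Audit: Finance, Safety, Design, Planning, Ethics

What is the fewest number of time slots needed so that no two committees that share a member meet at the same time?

Finance, Safety, Planning, Ethics, Audit pairwise conflict, so at least 5 time slots are needed.
A valid assignment using 5 time slots: Finance=5, Safety=2, Design=1, Strategy=3, Planning=3, Ethics=1, Legal=2, Budget=1, IT=4, Audit=4. Each listed conflict is separated.

5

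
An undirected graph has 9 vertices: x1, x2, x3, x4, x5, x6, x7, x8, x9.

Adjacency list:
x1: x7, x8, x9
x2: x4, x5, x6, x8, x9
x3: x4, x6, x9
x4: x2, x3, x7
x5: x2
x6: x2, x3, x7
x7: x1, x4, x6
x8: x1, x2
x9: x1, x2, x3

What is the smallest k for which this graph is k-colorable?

The cycle x7-x6-x2-x8-x1-x7 has odd length 5, so it cannot be 2-colored; at least 3 colors are needed.
3 colors suffice: color 1 → {x1, x2, x3}; color 2 → {x4, x5, x6, x8, x9}; color 3 → {x7}. Every edge joins two different colors.

3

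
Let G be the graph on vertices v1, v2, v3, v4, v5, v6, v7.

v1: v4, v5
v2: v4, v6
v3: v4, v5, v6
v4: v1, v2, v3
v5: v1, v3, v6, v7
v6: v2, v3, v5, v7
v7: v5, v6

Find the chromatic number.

v5, v6, v7 are mutually adjacent, so at least 3 colors are needed.
A valid assignment using 3 colors: v1=3, v2=2, v3=3, v4=1, v5=2, v6=1, v7=3. Every edge joins two different colors.

3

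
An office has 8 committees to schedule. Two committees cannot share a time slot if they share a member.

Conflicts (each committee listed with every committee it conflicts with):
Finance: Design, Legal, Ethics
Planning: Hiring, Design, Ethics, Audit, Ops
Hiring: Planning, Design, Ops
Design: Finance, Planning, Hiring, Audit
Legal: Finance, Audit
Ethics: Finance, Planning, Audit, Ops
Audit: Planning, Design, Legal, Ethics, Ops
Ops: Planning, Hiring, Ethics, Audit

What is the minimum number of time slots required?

4

Planning, Ethics, Audit, Ops pairwise conflict, so at least 4 time slots are needed.
4 time slots suffice: time slot 1 → {Finance, Planning}; time slot 2 → {Hiring, Audit}; time slot 3 → {Design, Legal, Ethics}; time slot 4 → {Ops}. Each listed conflict is separated.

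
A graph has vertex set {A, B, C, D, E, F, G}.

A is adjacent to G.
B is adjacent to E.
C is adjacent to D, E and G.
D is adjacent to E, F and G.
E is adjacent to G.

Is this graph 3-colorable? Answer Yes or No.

C, D, E, G are mutually adjacent (a clique of size 4), so at least 4 colors are needed.
So 3 colors are not enough.

No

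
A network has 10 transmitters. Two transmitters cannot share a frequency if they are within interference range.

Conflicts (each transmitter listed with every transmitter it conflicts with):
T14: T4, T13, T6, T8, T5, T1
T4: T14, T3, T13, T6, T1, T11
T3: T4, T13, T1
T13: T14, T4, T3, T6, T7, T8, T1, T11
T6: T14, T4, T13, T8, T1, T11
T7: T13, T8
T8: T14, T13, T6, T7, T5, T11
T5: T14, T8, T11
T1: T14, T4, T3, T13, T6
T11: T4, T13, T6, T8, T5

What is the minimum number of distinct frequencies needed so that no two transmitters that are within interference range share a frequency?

T14, T4, T13, T6, T1 pairwise conflict, so at least 5 frequencies are needed.
Using 5 frequencies: T14=3, T4=2, T3=3, T13=1, T6=4, T7=3, T8=2, T5=1, T1=5, T11=3. Each listed conflict is separated.

5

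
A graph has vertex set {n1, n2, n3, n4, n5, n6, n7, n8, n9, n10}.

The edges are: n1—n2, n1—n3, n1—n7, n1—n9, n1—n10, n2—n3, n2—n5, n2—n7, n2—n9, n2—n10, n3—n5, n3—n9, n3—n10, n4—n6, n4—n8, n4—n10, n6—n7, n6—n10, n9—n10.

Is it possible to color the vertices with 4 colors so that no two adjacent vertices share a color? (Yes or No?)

No

n1, n2, n3, n9, n10 are mutually adjacent (a clique of size 5), so at least 5 colors are needed.
So 4 colors are not enough.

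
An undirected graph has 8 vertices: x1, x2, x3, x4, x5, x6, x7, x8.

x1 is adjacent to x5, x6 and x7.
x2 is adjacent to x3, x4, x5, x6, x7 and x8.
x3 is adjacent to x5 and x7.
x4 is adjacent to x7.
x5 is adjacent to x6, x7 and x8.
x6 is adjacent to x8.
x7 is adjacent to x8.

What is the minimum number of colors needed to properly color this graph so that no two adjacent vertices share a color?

4

x2, x5, x7, x8 are pairwise adjacent (a clique of size 4), so at least 4 colors are needed.
4 colors suffice: x1=1, x2=1, x3=4, x4=2, x5=2, x6=3, x7=3, x8=4. Every edge joins two different colors.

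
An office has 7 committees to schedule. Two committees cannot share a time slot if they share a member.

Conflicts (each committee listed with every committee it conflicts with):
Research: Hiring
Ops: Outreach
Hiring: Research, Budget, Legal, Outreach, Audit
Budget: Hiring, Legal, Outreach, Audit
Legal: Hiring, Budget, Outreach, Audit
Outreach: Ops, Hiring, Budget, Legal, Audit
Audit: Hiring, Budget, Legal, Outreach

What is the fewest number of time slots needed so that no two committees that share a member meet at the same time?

5

Hiring, Budget, Legal, Outreach, Audit pairwise conflict, so at least 5 time slots are needed.
Using 5 time slots: Research=1, Ops=2, Hiring=2, Budget=4, Legal=3, Outreach=1, Audit=5. Each listed conflict is separated.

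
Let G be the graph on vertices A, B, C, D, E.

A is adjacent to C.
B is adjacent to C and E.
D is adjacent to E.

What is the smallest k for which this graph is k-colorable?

B and C are adjacent, so at least 2 colors are needed.
One proper 2-coloring: A=blue, B=blue, C=red, D=blue, E=red. No two adjacent vertices share a color.

2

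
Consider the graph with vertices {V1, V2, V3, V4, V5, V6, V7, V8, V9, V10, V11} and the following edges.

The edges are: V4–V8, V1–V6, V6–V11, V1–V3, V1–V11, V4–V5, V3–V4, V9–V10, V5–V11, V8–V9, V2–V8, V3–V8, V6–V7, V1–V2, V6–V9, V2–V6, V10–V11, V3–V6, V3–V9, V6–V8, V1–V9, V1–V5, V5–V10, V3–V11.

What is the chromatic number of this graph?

V3, V6, V8, V9 form a clique, so at least 4 colors are needed.
4 colors suffice: color R → {V5, V6}; color B → {V1, V7, V8, V10}; color G → {V2, V3}; color Y → {V4, V9, V11}. No two adjacent vertices share a color.

4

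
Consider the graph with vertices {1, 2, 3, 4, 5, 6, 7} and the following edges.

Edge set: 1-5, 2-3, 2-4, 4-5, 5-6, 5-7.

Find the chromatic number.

2

5 and 7 are adjacent, so at least 2 colors are needed.
2 colors suffice: color red → {2, 5}; color blue → {1, 3, 4, 6, 7}. Each edge has distinct colors on its endpoints.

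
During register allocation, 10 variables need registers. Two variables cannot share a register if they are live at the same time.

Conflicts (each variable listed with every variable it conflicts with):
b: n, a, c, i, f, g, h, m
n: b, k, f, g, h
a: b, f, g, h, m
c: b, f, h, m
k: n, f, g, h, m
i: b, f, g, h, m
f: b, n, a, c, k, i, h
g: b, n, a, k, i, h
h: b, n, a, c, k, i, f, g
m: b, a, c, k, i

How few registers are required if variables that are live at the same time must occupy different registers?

4

b, n, g, h are mutually in conflict, so at least 4 registers are needed.
4 registers suffice: register 1 → {b, k}; register 2 → {h, m}; register 3 → {f, g}; register 4 → {n, a, c, i}. Every pair that conflicts lands in different registers.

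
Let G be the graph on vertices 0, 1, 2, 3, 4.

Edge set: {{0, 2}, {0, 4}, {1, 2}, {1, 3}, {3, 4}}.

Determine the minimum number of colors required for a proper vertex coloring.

The cycle 0-2-1-3-4-0 has odd length 5, so it cannot be 2-colored; at least 3 colors are needed.
3 colors suffice: color a → {0, 1}; color b → {2, 4}; color c → {3}. Each edge has distinct colors on its endpoints.

3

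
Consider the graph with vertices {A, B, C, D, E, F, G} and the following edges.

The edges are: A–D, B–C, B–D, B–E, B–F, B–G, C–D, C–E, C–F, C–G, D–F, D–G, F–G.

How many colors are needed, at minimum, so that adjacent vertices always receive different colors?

5

B, C, D, F, G form a clique, so at least 5 colors are needed.
5 colors suffice: color 1 → {D, E}; color 2 → {A, B}; color 3 → {C}; color 4 → {G}; color 5 → {F}. No two adjacent vertices share a color.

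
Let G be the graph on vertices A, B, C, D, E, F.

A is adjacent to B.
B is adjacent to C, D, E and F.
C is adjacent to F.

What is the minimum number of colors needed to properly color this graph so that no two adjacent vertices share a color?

B, C, F are mutually adjacent, so at least 3 colors are needed.
3 colors suffice: A=2, B=1, C=3, D=2, E=2, F=2. Every edge joins two different colors.

3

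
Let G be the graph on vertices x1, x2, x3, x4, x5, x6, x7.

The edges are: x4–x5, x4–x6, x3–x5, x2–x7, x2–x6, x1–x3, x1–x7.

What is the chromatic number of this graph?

3

The cycle x5-x4-x6-x2-x7-x1-x3-x5 has odd length 7, so it cannot be 2-colored; at least 3 colors are needed.
3 colors suffice: color 1 → {x2, x3, x4}; color 2 → {x5, x6, x7}; color 3 → {x1}. Every edge joins two different colors.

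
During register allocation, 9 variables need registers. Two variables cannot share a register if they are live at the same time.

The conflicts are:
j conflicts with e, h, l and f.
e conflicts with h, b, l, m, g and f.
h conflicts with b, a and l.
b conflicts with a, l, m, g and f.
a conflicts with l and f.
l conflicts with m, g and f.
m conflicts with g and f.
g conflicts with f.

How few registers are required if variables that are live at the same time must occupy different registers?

6

e, b, l, m, g, f all conflict with each other, so at least 6 registers are needed.
6 registers suffice: register 1 → {l}; register 2 → {h, f}; register 3 → {e, a}; register 4 → {j, b}; register 5 → {m}; register 6 → {g}. Every pair that conflicts lands in different registers.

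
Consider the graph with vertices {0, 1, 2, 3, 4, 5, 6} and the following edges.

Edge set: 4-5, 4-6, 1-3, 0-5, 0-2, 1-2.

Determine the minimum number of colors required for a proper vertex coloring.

2

1 and 2 are adjacent, so at least 2 colors are needed.
One proper 2-coloring: 0=b, 1=b, 2=a, 3=a, 4=b, 5=a, 6=a. No two adjacent vertices share a color.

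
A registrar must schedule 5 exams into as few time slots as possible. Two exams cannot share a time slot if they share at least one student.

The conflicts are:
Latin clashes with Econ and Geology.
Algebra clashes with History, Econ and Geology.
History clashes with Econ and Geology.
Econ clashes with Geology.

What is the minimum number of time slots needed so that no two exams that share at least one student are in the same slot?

4

Algebra, History, Econ, Geology all conflict with each other, so at least 4 time slots are needed.
4 time slots suffice: Latin=3, Algebra=4, History=3, Econ=2, Geology=1. No two conflicting exams share a time slot.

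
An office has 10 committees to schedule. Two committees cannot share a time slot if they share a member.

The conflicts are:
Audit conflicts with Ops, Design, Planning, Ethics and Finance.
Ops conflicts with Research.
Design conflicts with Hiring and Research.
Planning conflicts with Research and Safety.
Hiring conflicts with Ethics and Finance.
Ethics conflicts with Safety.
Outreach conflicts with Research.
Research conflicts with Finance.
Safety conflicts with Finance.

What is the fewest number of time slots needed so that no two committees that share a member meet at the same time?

Outreach and Research conflict, so at least 2 time slots are needed.
A valid assignment using 2 time slots: Audit=1, Ops=2, Design=2, Planning=2, Hiring=1, Ethics=2, Outreach=2, Research=1, Safety=1, Finance=2. Each listed conflict is separated.

2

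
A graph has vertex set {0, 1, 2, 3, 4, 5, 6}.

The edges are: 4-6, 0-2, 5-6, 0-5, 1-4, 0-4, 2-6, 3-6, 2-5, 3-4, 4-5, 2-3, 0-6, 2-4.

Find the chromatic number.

5

0, 2, 4, 5, 6 are pairwise adjacent (a clique of size 5), so at least 5 colors are needed.
5 colors suffice: color red → {4}; color blue → {1, 6}; color green → {2}; color yellow → {3, 5}; color purple → {0}. No two adjacent vertices share a color.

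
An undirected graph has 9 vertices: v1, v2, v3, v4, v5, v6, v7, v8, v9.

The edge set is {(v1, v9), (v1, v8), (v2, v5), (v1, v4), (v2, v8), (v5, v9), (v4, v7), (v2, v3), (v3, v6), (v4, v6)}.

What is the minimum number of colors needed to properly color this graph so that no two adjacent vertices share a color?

3

The cycle v9-v1-v8-v2-v5-v9 has odd length 5, so it cannot be 2-colored; at least 3 colors are needed.
One proper 3-coloring: v1=2, v2=1, v3=2, v4=1, v5=2, v6=3, v7=2, v8=3, v9=1. Every edge joins two different colors.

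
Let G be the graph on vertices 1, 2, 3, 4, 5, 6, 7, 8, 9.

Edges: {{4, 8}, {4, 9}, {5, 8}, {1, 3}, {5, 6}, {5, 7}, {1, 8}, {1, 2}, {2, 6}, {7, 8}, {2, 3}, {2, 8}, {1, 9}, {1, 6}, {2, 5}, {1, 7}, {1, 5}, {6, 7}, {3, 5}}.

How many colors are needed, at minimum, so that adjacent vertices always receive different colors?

4

1, 2, 3, 5 are mutually adjacent (a clique of size 4), so at least 4 colors are needed.
4 colors suffice: color a → {1, 4}; color b → {5, 9}; color c → {2, 7}; color d → {3, 6, 8}. Each edge has distinct colors on its endpoints.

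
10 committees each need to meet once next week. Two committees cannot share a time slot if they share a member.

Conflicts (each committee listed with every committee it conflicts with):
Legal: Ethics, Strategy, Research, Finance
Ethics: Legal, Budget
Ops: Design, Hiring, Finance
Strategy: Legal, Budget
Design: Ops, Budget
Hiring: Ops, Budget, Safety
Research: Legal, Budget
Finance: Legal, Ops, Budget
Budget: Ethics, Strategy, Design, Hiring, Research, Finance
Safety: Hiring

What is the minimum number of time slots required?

2

Ops and Design conflict, so at least 2 time slots are needed.
2 time slots suffice: Legal=1, Ethics=2, Ops=1, Strategy=2, Design=2, Hiring=2, Research=2, Finance=2, Budget=1, Safety=1. Every pair that conflicts lands in different time slots.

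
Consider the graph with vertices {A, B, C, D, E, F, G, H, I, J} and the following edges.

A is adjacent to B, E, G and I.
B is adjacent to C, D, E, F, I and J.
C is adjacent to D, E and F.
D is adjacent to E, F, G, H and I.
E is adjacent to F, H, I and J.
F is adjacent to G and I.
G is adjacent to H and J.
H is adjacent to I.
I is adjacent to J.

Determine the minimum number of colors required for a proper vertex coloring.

5

B, D, E, F, I form a clique, so at least 5 colors are needed.
5 colors suffice: A=green, B=yellow, C=blue, D=green, E=red, F=purple, G=red, H=yellow, I=blue, J=green. No two adjacent vertices share a color.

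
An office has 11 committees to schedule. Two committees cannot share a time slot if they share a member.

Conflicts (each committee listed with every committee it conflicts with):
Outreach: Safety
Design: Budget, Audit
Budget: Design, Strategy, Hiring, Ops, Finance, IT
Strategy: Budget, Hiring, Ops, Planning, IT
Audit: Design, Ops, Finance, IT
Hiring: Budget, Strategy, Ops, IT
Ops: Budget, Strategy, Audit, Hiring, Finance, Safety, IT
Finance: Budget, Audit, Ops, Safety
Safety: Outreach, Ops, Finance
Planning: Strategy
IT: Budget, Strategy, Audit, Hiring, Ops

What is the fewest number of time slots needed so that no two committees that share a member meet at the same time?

5

Budget, Strategy, Hiring, Ops, IT are mutually in conflict, so at least 5 time slots are needed.
5 time slots suffice: time slot 1 → {Outreach, Design, Ops, Planning}; time slot 2 → {Budget, Audit, Safety}; time slot 3 → {Finance, IT}; time slot 4 → {Strategy}; time slot 5 → {Hiring}. No two conflicting committees share a time slot.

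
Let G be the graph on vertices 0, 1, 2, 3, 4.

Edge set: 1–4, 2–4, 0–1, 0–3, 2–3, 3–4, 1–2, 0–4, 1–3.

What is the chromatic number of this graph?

0, 1, 3, 4 form a clique, so at least 4 colors are needed.
4 colors suffice: color a → {3}; color b → {1}; color c → {4}; color d → {0, 2}. Each edge has distinct colors on its endpoints.

4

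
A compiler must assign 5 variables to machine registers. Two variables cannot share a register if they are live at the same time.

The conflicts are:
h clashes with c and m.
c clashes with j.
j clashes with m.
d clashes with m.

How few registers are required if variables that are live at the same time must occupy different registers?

2

h and c conflict, so at least 2 registers are needed.
A valid assignment using 2 registers: h=2, c=1, j=2, d=2, m=1. Every pair that conflicts lands in different registers.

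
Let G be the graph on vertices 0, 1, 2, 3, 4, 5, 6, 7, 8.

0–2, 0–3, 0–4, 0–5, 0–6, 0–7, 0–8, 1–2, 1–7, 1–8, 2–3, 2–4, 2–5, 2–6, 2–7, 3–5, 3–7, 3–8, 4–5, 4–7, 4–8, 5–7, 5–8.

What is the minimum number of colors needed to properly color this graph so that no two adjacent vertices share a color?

5

0, 2, 4, 5, 7 are mutually adjacent (a clique of size 5), so at least 5 colors are needed.
5 colors suffice: color a → {2, 8}; color b → {0, 1}; color c → {6, 7}; color d → {5}; color e → {3, 4}. Every edge joins two different colors.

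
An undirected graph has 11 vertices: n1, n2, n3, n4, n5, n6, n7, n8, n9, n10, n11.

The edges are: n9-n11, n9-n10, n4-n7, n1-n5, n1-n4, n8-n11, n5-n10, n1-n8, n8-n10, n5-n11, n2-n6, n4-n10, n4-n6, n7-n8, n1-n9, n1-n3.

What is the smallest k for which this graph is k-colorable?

2

n2 and n6 are adjacent, so at least 2 colors are needed.
2 colors suffice: color R → {n1, n6, n7, n10, n11}; color B → {n2, n3, n4, n5, n8, n9}. No two adjacent vertices share a color.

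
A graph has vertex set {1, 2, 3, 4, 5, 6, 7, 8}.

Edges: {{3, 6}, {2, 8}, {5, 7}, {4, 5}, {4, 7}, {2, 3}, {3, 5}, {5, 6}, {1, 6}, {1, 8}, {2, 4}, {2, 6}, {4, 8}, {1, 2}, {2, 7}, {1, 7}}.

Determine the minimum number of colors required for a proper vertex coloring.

3

1, 2, 7 are mutually adjacent, so at least 3 colors are needed.
One proper 3-coloring: 1=c, 2=a, 3=c, 4=c, 5=a, 6=b, 7=b, 8=b. No two adjacent vertices share a color.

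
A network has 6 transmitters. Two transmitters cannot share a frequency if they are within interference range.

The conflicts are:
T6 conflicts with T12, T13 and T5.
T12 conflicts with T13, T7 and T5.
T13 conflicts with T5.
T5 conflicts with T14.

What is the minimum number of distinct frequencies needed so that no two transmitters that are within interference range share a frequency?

4

T6, T12, T13, T5 pairwise conflict, so at least 4 frequencies are needed.
A valid assignment using 4 frequencies: T6=3, T12=1, T13=4, T7=2, T5=2, T14=1. Each listed conflict is separated.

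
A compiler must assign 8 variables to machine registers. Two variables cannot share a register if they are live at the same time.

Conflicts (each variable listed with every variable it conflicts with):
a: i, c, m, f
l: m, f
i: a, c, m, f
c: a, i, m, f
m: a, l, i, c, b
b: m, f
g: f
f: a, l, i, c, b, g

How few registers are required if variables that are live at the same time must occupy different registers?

4

a, i, c, f pairwise conflict, so at least 4 registers are needed.
A valid assignment using 4 registers: a=4, l=2, i=3, c=2, m=1, b=2, g=2, f=1. No two conflicting variables share a register.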